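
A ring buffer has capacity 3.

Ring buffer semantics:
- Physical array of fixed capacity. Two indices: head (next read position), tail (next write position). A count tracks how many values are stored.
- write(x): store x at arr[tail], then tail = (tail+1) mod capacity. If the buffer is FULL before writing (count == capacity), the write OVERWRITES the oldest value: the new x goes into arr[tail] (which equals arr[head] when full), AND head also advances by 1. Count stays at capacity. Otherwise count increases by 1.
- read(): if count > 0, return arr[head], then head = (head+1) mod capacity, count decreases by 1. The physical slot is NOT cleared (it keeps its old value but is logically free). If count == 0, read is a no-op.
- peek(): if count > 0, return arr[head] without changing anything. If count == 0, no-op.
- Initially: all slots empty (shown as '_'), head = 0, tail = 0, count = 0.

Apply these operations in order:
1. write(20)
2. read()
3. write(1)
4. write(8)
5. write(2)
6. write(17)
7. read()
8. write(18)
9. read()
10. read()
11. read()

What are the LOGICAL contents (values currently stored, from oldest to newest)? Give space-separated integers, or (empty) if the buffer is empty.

After op 1 (write(20)): arr=[20 _ _] head=0 tail=1 count=1
After op 2 (read()): arr=[20 _ _] head=1 tail=1 count=0
After op 3 (write(1)): arr=[20 1 _] head=1 tail=2 count=1
After op 4 (write(8)): arr=[20 1 8] head=1 tail=0 count=2
After op 5 (write(2)): arr=[2 1 8] head=1 tail=1 count=3
After op 6 (write(17)): arr=[2 17 8] head=2 tail=2 count=3
After op 7 (read()): arr=[2 17 8] head=0 tail=2 count=2
After op 8 (write(18)): arr=[2 17 18] head=0 tail=0 count=3
After op 9 (read()): arr=[2 17 18] head=1 tail=0 count=2
After op 10 (read()): arr=[2 17 18] head=2 tail=0 count=1
After op 11 (read()): arr=[2 17 18] head=0 tail=0 count=0

Answer: (empty)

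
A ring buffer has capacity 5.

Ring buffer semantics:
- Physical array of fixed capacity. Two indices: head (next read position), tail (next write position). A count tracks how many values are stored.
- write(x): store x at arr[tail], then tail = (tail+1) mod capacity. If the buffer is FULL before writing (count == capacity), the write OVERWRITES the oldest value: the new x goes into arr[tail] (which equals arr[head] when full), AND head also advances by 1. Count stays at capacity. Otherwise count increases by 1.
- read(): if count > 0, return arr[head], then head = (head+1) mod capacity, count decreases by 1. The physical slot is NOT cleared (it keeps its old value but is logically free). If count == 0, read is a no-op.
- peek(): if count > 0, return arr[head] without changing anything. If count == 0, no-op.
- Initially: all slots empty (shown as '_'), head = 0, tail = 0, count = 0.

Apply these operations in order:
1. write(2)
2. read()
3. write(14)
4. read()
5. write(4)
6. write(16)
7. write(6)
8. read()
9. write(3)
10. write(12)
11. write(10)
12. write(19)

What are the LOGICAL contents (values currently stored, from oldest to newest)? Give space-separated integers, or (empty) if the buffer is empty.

After op 1 (write(2)): arr=[2 _ _ _ _] head=0 tail=1 count=1
After op 2 (read()): arr=[2 _ _ _ _] head=1 tail=1 count=0
After op 3 (write(14)): arr=[2 14 _ _ _] head=1 tail=2 count=1
After op 4 (read()): arr=[2 14 _ _ _] head=2 tail=2 count=0
After op 5 (write(4)): arr=[2 14 4 _ _] head=2 tail=3 count=1
After op 6 (write(16)): arr=[2 14 4 16 _] head=2 tail=4 count=2
After op 7 (write(6)): arr=[2 14 4 16 6] head=2 tail=0 count=3
After op 8 (read()): arr=[2 14 4 16 6] head=3 tail=0 count=2
After op 9 (write(3)): arr=[3 14 4 16 6] head=3 tail=1 count=3
After op 10 (write(12)): arr=[3 12 4 16 6] head=3 tail=2 count=4
After op 11 (write(10)): arr=[3 12 10 16 6] head=3 tail=3 count=5
After op 12 (write(19)): arr=[3 12 10 19 6] head=4 tail=4 count=5

Answer: 6 3 12 10 19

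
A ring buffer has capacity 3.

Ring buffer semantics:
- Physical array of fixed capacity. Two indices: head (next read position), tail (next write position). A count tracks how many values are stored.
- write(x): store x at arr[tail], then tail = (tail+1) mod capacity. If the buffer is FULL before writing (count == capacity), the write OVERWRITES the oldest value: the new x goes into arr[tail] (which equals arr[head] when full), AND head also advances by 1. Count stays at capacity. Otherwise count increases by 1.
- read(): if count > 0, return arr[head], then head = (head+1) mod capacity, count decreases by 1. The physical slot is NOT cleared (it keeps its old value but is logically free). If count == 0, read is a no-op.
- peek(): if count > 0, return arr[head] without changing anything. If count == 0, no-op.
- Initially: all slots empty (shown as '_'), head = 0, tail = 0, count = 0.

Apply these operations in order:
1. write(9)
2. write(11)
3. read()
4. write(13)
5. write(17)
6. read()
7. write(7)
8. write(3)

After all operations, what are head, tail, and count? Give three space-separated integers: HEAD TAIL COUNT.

Answer: 0 0 3

Derivation:
After op 1 (write(9)): arr=[9 _ _] head=0 tail=1 count=1
After op 2 (write(11)): arr=[9 11 _] head=0 tail=2 count=2
After op 3 (read()): arr=[9 11 _] head=1 tail=2 count=1
After op 4 (write(13)): arr=[9 11 13] head=1 tail=0 count=2
After op 5 (write(17)): arr=[17 11 13] head=1 tail=1 count=3
After op 6 (read()): arr=[17 11 13] head=2 tail=1 count=2
After op 7 (write(7)): arr=[17 7 13] head=2 tail=2 count=3
After op 8 (write(3)): arr=[17 7 3] head=0 tail=0 count=3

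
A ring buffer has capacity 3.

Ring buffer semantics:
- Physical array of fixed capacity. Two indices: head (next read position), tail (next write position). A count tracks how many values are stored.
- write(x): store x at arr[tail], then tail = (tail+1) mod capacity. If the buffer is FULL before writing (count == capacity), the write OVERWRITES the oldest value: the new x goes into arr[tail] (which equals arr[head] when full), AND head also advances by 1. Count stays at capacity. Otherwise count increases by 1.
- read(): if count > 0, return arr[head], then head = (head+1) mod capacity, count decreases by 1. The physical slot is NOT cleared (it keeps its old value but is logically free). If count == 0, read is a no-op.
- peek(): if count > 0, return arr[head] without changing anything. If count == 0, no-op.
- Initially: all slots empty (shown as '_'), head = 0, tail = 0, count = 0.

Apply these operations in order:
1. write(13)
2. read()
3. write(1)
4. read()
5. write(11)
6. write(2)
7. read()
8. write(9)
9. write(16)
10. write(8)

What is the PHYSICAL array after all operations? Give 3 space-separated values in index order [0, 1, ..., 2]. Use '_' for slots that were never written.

Answer: 8 9 16

Derivation:
After op 1 (write(13)): arr=[13 _ _] head=0 tail=1 count=1
After op 2 (read()): arr=[13 _ _] head=1 tail=1 count=0
After op 3 (write(1)): arr=[13 1 _] head=1 tail=2 count=1
After op 4 (read()): arr=[13 1 _] head=2 tail=2 count=0
After op 5 (write(11)): arr=[13 1 11] head=2 tail=0 count=1
After op 6 (write(2)): arr=[2 1 11] head=2 tail=1 count=2
After op 7 (read()): arr=[2 1 11] head=0 tail=1 count=1
After op 8 (write(9)): arr=[2 9 11] head=0 tail=2 count=2
After op 9 (write(16)): arr=[2 9 16] head=0 tail=0 count=3
After op 10 (write(8)): arr=[8 9 16] head=1 tail=1 count=3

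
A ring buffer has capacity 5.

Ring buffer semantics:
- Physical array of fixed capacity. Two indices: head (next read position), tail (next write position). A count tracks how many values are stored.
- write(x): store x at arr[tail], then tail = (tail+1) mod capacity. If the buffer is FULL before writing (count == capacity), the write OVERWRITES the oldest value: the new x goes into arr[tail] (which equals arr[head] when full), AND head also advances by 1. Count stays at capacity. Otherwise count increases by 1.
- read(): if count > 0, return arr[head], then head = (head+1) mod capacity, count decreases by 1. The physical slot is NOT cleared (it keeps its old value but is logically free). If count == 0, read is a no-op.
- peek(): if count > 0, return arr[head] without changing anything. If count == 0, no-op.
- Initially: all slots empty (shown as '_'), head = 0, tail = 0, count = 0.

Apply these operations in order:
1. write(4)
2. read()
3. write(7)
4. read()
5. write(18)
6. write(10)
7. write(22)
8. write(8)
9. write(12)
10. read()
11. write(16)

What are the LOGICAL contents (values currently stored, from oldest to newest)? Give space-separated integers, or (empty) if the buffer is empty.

After op 1 (write(4)): arr=[4 _ _ _ _] head=0 tail=1 count=1
After op 2 (read()): arr=[4 _ _ _ _] head=1 tail=1 count=0
After op 3 (write(7)): arr=[4 7 _ _ _] head=1 tail=2 count=1
After op 4 (read()): arr=[4 7 _ _ _] head=2 tail=2 count=0
After op 5 (write(18)): arr=[4 7 18 _ _] head=2 tail=3 count=1
After op 6 (write(10)): arr=[4 7 18 10 _] head=2 tail=4 count=2
After op 7 (write(22)): arr=[4 7 18 10 22] head=2 tail=0 count=3
After op 8 (write(8)): arr=[8 7 18 10 22] head=2 tail=1 count=4
After op 9 (write(12)): arr=[8 12 18 10 22] head=2 tail=2 count=5
After op 10 (read()): arr=[8 12 18 10 22] head=3 tail=2 count=4
After op 11 (write(16)): arr=[8 12 16 10 22] head=3 tail=3 count=5

Answer: 10 22 8 12 16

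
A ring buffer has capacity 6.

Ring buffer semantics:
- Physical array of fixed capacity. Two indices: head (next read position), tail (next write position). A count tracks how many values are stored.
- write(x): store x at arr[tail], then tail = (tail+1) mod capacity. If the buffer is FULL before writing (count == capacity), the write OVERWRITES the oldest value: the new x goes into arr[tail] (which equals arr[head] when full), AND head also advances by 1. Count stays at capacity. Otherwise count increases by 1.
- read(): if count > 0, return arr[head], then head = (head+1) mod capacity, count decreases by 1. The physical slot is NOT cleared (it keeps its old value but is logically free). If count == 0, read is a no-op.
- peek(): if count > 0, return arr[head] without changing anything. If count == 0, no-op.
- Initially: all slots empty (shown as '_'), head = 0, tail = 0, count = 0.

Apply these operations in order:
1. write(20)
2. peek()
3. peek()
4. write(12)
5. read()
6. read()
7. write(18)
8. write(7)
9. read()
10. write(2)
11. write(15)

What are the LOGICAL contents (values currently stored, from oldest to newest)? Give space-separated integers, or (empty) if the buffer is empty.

Answer: 7 2 15

Derivation:
After op 1 (write(20)): arr=[20 _ _ _ _ _] head=0 tail=1 count=1
After op 2 (peek()): arr=[20 _ _ _ _ _] head=0 tail=1 count=1
After op 3 (peek()): arr=[20 _ _ _ _ _] head=0 tail=1 count=1
After op 4 (write(12)): arr=[20 12 _ _ _ _] head=0 tail=2 count=2
After op 5 (read()): arr=[20 12 _ _ _ _] head=1 tail=2 count=1
After op 6 (read()): arr=[20 12 _ _ _ _] head=2 tail=2 count=0
After op 7 (write(18)): arr=[20 12 18 _ _ _] head=2 tail=3 count=1
After op 8 (write(7)): arr=[20 12 18 7 _ _] head=2 tail=4 count=2
After op 9 (read()): arr=[20 12 18 7 _ _] head=3 tail=4 count=1
After op 10 (write(2)): arr=[20 12 18 7 2 _] head=3 tail=5 count=2
After op 11 (write(15)): arr=[20 12 18 7 2 15] head=3 tail=0 count=3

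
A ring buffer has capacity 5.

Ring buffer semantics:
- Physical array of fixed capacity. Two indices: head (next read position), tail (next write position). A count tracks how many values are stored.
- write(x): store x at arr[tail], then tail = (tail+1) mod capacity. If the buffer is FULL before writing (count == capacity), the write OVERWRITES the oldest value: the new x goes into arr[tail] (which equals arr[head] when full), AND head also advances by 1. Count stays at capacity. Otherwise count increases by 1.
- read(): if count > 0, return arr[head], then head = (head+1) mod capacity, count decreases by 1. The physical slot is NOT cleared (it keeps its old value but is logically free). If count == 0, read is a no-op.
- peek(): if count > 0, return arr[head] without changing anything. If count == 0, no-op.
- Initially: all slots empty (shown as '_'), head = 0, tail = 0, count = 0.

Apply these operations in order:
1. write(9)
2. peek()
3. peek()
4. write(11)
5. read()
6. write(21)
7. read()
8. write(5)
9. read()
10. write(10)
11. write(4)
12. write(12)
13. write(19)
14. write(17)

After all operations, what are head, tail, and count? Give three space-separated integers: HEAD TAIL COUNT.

Answer: 4 4 5

Derivation:
After op 1 (write(9)): arr=[9 _ _ _ _] head=0 tail=1 count=1
After op 2 (peek()): arr=[9 _ _ _ _] head=0 tail=1 count=1
After op 3 (peek()): arr=[9 _ _ _ _] head=0 tail=1 count=1
After op 4 (write(11)): arr=[9 11 _ _ _] head=0 tail=2 count=2
After op 5 (read()): arr=[9 11 _ _ _] head=1 tail=2 count=1
After op 6 (write(21)): arr=[9 11 21 _ _] head=1 tail=3 count=2
After op 7 (read()): arr=[9 11 21 _ _] head=2 tail=3 count=1
After op 8 (write(5)): arr=[9 11 21 5 _] head=2 tail=4 count=2
After op 9 (read()): arr=[9 11 21 5 _] head=3 tail=4 count=1
After op 10 (write(10)): arr=[9 11 21 5 10] head=3 tail=0 count=2
After op 11 (write(4)): arr=[4 11 21 5 10] head=3 tail=1 count=3
After op 12 (write(12)): arr=[4 12 21 5 10] head=3 tail=2 count=4
After op 13 (write(19)): arr=[4 12 19 5 10] head=3 tail=3 count=5
After op 14 (write(17)): arr=[4 12 19 17 10] head=4 tail=4 count=5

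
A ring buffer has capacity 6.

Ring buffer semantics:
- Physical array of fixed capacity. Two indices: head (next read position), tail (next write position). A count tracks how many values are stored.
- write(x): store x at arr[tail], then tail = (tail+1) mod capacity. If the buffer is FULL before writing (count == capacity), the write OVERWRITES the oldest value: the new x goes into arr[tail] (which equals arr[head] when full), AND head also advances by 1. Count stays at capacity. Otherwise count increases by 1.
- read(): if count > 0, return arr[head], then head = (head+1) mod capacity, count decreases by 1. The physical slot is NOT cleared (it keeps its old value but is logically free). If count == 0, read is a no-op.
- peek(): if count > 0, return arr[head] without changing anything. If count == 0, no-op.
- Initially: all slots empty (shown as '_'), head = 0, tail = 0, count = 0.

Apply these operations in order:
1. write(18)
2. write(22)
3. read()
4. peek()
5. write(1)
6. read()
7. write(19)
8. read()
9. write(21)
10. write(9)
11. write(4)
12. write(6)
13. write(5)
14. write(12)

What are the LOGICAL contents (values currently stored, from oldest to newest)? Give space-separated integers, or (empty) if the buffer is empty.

Answer: 21 9 4 6 5 12

Derivation:
After op 1 (write(18)): arr=[18 _ _ _ _ _] head=0 tail=1 count=1
After op 2 (write(22)): arr=[18 22 _ _ _ _] head=0 tail=2 count=2
After op 3 (read()): arr=[18 22 _ _ _ _] head=1 tail=2 count=1
After op 4 (peek()): arr=[18 22 _ _ _ _] head=1 tail=2 count=1
After op 5 (write(1)): arr=[18 22 1 _ _ _] head=1 tail=3 count=2
After op 6 (read()): arr=[18 22 1 _ _ _] head=2 tail=3 count=1
After op 7 (write(19)): arr=[18 22 1 19 _ _] head=2 tail=4 count=2
After op 8 (read()): arr=[18 22 1 19 _ _] head=3 tail=4 count=1
After op 9 (write(21)): arr=[18 22 1 19 21 _] head=3 tail=5 count=2
After op 10 (write(9)): arr=[18 22 1 19 21 9] head=3 tail=0 count=3
After op 11 (write(4)): arr=[4 22 1 19 21 9] head=3 tail=1 count=4
After op 12 (write(6)): arr=[4 6 1 19 21 9] head=3 tail=2 count=5
After op 13 (write(5)): arr=[4 6 5 19 21 9] head=3 tail=3 count=6
After op 14 (write(12)): arr=[4 6 5 12 21 9] head=4 tail=4 count=6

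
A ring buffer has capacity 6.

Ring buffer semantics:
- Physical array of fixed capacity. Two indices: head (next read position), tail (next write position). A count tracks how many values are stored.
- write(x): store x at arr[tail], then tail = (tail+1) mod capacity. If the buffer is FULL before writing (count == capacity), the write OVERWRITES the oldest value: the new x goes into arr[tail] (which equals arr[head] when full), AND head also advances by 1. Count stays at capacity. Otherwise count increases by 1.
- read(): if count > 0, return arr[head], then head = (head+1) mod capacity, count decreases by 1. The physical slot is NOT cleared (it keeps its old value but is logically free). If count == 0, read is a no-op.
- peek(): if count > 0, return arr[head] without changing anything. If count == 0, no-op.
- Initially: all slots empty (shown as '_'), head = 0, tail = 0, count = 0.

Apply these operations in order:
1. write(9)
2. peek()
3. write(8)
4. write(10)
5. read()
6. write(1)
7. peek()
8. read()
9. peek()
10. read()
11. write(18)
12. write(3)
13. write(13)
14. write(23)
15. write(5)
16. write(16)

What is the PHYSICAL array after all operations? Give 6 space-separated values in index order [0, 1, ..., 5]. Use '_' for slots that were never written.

After op 1 (write(9)): arr=[9 _ _ _ _ _] head=0 tail=1 count=1
After op 2 (peek()): arr=[9 _ _ _ _ _] head=0 tail=1 count=1
After op 3 (write(8)): arr=[9 8 _ _ _ _] head=0 tail=2 count=2
After op 4 (write(10)): arr=[9 8 10 _ _ _] head=0 tail=3 count=3
After op 5 (read()): arr=[9 8 10 _ _ _] head=1 tail=3 count=2
After op 6 (write(1)): arr=[9 8 10 1 _ _] head=1 tail=4 count=3
After op 7 (peek()): arr=[9 8 10 1 _ _] head=1 tail=4 count=3
After op 8 (read()): arr=[9 8 10 1 _ _] head=2 tail=4 count=2
After op 9 (peek()): arr=[9 8 10 1 _ _] head=2 tail=4 count=2
After op 10 (read()): arr=[9 8 10 1 _ _] head=3 tail=4 count=1
After op 11 (write(18)): arr=[9 8 10 1 18 _] head=3 tail=5 count=2
After op 12 (write(3)): arr=[9 8 10 1 18 3] head=3 tail=0 count=3
After op 13 (write(13)): arr=[13 8 10 1 18 3] head=3 tail=1 count=4
After op 14 (write(23)): arr=[13 23 10 1 18 3] head=3 tail=2 count=5
After op 15 (write(5)): arr=[13 23 5 1 18 3] head=3 tail=3 count=6
After op 16 (write(16)): arr=[13 23 5 16 18 3] head=4 tail=4 count=6

Answer: 13 23 5 16 18 3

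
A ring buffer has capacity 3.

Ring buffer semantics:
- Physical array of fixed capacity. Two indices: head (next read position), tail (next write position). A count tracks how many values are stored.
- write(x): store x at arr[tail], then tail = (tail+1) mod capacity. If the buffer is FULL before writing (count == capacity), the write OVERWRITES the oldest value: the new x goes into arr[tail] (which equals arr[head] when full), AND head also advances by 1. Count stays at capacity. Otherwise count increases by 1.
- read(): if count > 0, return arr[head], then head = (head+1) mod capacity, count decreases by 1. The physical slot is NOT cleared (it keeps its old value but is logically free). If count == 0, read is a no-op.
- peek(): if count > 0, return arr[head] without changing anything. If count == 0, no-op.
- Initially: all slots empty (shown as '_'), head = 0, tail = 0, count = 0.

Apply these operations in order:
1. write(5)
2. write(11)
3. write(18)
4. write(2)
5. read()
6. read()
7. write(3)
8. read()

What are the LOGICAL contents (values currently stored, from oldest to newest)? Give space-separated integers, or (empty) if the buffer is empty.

After op 1 (write(5)): arr=[5 _ _] head=0 tail=1 count=1
After op 2 (write(11)): arr=[5 11 _] head=0 tail=2 count=2
After op 3 (write(18)): arr=[5 11 18] head=0 tail=0 count=3
After op 4 (write(2)): arr=[2 11 18] head=1 tail=1 count=3
After op 5 (read()): arr=[2 11 18] head=2 tail=1 count=2
After op 6 (read()): arr=[2 11 18] head=0 tail=1 count=1
After op 7 (write(3)): arr=[2 3 18] head=0 tail=2 count=2
After op 8 (read()): arr=[2 3 18] head=1 tail=2 count=1

Answer: 3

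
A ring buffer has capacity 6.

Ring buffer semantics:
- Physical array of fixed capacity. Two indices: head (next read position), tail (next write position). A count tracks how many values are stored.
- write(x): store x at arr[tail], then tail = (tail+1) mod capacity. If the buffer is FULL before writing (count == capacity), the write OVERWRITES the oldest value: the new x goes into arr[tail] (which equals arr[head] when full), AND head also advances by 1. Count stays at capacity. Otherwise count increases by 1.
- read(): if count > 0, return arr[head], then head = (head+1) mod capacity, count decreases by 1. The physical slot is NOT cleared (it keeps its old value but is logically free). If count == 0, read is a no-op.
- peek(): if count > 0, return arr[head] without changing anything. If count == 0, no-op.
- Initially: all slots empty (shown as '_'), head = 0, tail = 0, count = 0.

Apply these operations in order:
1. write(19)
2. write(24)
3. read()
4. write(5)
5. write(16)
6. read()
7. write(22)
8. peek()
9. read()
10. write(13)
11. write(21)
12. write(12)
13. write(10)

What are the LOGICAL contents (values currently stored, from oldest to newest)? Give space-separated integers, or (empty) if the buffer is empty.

After op 1 (write(19)): arr=[19 _ _ _ _ _] head=0 tail=1 count=1
After op 2 (write(24)): arr=[19 24 _ _ _ _] head=0 tail=2 count=2
After op 3 (read()): arr=[19 24 _ _ _ _] head=1 tail=2 count=1
After op 4 (write(5)): arr=[19 24 5 _ _ _] head=1 tail=3 count=2
After op 5 (write(16)): arr=[19 24 5 16 _ _] head=1 tail=4 count=3
After op 6 (read()): arr=[19 24 5 16 _ _] head=2 tail=4 count=2
After op 7 (write(22)): arr=[19 24 5 16 22 _] head=2 tail=5 count=3
After op 8 (peek()): arr=[19 24 5 16 22 _] head=2 tail=5 count=3
After op 9 (read()): arr=[19 24 5 16 22 _] head=3 tail=5 count=2
After op 10 (write(13)): arr=[19 24 5 16 22 13] head=3 tail=0 count=3
After op 11 (write(21)): arr=[21 24 5 16 22 13] head=3 tail=1 count=4
After op 12 (write(12)): arr=[21 12 5 16 22 13] head=3 tail=2 count=5
After op 13 (write(10)): arr=[21 12 10 16 22 13] head=3 tail=3 count=6

Answer: 16 22 13 21 12 10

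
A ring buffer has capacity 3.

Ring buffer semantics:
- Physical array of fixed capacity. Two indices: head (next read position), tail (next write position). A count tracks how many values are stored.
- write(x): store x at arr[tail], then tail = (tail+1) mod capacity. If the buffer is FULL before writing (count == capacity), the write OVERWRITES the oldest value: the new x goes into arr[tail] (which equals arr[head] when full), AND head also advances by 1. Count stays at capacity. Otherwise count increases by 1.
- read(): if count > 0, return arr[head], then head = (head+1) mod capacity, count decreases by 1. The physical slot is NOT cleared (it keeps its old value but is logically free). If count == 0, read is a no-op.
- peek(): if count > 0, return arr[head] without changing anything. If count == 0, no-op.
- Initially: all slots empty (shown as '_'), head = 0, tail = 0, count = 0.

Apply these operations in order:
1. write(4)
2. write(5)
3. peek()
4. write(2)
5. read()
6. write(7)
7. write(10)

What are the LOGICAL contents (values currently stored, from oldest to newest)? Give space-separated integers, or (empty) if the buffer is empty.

After op 1 (write(4)): arr=[4 _ _] head=0 tail=1 count=1
After op 2 (write(5)): arr=[4 5 _] head=0 tail=2 count=2
After op 3 (peek()): arr=[4 5 _] head=0 tail=2 count=2
After op 4 (write(2)): arr=[4 5 2] head=0 tail=0 count=3
After op 5 (read()): arr=[4 5 2] head=1 tail=0 count=2
After op 6 (write(7)): arr=[7 5 2] head=1 tail=1 count=3
After op 7 (write(10)): arr=[7 10 2] head=2 tail=2 count=3

Answer: 2 7 10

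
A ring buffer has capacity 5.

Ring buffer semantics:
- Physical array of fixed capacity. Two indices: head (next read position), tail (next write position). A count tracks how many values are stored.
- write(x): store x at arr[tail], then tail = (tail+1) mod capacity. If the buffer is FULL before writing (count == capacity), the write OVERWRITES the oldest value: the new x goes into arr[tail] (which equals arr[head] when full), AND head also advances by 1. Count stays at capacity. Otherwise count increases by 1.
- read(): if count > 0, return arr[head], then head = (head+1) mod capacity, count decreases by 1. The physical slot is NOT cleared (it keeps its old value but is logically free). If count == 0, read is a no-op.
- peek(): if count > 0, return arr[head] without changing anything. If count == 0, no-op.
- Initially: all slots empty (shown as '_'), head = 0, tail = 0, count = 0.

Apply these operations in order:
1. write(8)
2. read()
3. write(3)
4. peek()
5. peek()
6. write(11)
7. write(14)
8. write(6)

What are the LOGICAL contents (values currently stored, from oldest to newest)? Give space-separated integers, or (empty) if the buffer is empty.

After op 1 (write(8)): arr=[8 _ _ _ _] head=0 tail=1 count=1
After op 2 (read()): arr=[8 _ _ _ _] head=1 tail=1 count=0
After op 3 (write(3)): arr=[8 3 _ _ _] head=1 tail=2 count=1
After op 4 (peek()): arr=[8 3 _ _ _] head=1 tail=2 count=1
After op 5 (peek()): arr=[8 3 _ _ _] head=1 tail=2 count=1
After op 6 (write(11)): arr=[8 3 11 _ _] head=1 tail=3 count=2
After op 7 (write(14)): arr=[8 3 11 14 _] head=1 tail=4 count=3
After op 8 (write(6)): arr=[8 3 11 14 6] head=1 tail=0 count=4

Answer: 3 11 14 6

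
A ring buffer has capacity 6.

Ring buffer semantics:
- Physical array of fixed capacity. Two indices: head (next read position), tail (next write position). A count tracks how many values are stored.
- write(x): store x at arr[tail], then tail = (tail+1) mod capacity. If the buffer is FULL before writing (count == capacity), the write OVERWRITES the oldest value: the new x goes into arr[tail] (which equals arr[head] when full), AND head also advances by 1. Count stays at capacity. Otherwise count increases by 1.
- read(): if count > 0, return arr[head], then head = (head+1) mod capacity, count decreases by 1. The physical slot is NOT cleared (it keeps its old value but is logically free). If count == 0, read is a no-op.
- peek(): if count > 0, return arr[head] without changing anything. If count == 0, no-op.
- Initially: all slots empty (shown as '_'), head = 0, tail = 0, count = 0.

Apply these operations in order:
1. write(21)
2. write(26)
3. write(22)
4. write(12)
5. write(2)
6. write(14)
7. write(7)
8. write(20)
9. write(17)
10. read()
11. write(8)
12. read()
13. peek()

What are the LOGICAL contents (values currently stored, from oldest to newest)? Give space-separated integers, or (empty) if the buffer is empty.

Answer: 14 7 20 17 8

Derivation:
After op 1 (write(21)): arr=[21 _ _ _ _ _] head=0 tail=1 count=1
After op 2 (write(26)): arr=[21 26 _ _ _ _] head=0 tail=2 count=2
After op 3 (write(22)): arr=[21 26 22 _ _ _] head=0 tail=3 count=3
After op 4 (write(12)): arr=[21 26 22 12 _ _] head=0 tail=4 count=4
After op 5 (write(2)): arr=[21 26 22 12 2 _] head=0 tail=5 count=5
After op 6 (write(14)): arr=[21 26 22 12 2 14] head=0 tail=0 count=6
After op 7 (write(7)): arr=[7 26 22 12 2 14] head=1 tail=1 count=6
After op 8 (write(20)): arr=[7 20 22 12 2 14] head=2 tail=2 count=6
After op 9 (write(17)): arr=[7 20 17 12 2 14] head=3 tail=3 count=6
After op 10 (read()): arr=[7 20 17 12 2 14] head=4 tail=3 count=5
After op 11 (write(8)): arr=[7 20 17 8 2 14] head=4 tail=4 count=6
After op 12 (read()): arr=[7 20 17 8 2 14] head=5 tail=4 count=5
After op 13 (peek()): arr=[7 20 17 8 2 14] head=5 tail=4 count=5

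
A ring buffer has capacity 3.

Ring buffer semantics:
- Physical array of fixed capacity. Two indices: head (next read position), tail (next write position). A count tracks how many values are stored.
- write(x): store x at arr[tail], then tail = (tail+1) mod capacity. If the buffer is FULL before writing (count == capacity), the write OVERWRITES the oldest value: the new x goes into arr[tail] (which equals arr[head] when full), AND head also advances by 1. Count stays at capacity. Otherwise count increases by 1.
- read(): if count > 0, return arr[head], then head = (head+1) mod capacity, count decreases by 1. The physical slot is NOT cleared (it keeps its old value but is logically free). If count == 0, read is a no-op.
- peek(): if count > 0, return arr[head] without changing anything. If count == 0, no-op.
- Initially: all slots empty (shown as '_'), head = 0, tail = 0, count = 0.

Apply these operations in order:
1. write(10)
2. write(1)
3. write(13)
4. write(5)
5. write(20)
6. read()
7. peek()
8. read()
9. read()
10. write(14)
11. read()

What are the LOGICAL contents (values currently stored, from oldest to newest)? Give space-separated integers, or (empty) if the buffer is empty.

Answer: (empty)

Derivation:
After op 1 (write(10)): arr=[10 _ _] head=0 tail=1 count=1
After op 2 (write(1)): arr=[10 1 _] head=0 tail=2 count=2
After op 3 (write(13)): arr=[10 1 13] head=0 tail=0 count=3
After op 4 (write(5)): arr=[5 1 13] head=1 tail=1 count=3
After op 5 (write(20)): arr=[5 20 13] head=2 tail=2 count=3
After op 6 (read()): arr=[5 20 13] head=0 tail=2 count=2
After op 7 (peek()): arr=[5 20 13] head=0 tail=2 count=2
After op 8 (read()): arr=[5 20 13] head=1 tail=2 count=1
After op 9 (read()): arr=[5 20 13] head=2 tail=2 count=0
After op 10 (write(14)): arr=[5 20 14] head=2 tail=0 count=1
After op 11 (read()): arr=[5 20 14] head=0 tail=0 count=0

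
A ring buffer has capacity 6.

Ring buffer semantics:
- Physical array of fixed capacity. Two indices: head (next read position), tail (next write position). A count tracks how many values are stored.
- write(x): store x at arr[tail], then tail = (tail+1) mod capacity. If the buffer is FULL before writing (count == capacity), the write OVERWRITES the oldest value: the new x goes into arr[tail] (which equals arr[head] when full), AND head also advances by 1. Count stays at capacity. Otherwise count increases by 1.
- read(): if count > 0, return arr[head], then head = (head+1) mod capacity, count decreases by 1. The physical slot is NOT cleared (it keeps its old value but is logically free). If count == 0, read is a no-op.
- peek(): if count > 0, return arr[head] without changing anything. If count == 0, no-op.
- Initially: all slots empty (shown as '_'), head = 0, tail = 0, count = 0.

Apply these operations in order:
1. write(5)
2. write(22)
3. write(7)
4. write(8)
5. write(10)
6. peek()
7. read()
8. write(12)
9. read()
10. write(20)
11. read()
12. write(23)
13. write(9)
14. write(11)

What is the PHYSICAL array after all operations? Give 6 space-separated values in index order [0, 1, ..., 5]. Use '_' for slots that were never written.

After op 1 (write(5)): arr=[5 _ _ _ _ _] head=0 tail=1 count=1
After op 2 (write(22)): arr=[5 22 _ _ _ _] head=0 tail=2 count=2
After op 3 (write(7)): arr=[5 22 7 _ _ _] head=0 tail=3 count=3
After op 4 (write(8)): arr=[5 22 7 8 _ _] head=0 tail=4 count=4
After op 5 (write(10)): arr=[5 22 7 8 10 _] head=0 tail=5 count=5
After op 6 (peek()): arr=[5 22 7 8 10 _] head=0 tail=5 count=5
After op 7 (read()): arr=[5 22 7 8 10 _] head=1 tail=5 count=4
After op 8 (write(12)): arr=[5 22 7 8 10 12] head=1 tail=0 count=5
After op 9 (read()): arr=[5 22 7 8 10 12] head=2 tail=0 count=4
After op 10 (write(20)): arr=[20 22 7 8 10 12] head=2 tail=1 count=5
After op 11 (read()): arr=[20 22 7 8 10 12] head=3 tail=1 count=4
After op 12 (write(23)): arr=[20 23 7 8 10 12] head=3 tail=2 count=5
After op 13 (write(9)): arr=[20 23 9 8 10 12] head=3 tail=3 count=6
After op 14 (write(11)): arr=[20 23 9 11 10 12] head=4 tail=4 count=6

Answer: 20 23 9 11 10 12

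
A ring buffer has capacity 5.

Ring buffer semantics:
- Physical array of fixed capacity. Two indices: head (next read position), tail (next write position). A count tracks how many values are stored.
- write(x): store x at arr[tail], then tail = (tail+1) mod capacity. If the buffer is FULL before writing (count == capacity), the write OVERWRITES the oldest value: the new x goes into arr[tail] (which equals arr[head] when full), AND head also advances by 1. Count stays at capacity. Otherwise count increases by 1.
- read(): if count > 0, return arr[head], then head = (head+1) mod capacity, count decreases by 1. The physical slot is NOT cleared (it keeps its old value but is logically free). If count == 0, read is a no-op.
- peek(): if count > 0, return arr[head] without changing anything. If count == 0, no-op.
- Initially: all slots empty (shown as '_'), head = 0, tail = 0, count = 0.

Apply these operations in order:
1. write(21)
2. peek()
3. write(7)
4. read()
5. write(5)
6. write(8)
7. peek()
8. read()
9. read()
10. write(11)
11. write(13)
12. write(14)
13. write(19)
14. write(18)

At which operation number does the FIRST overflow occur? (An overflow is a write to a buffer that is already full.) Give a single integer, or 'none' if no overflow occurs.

After op 1 (write(21)): arr=[21 _ _ _ _] head=0 tail=1 count=1
After op 2 (peek()): arr=[21 _ _ _ _] head=0 tail=1 count=1
After op 3 (write(7)): arr=[21 7 _ _ _] head=0 tail=2 count=2
After op 4 (read()): arr=[21 7 _ _ _] head=1 tail=2 count=1
After op 5 (write(5)): arr=[21 7 5 _ _] head=1 tail=3 count=2
After op 6 (write(8)): arr=[21 7 5 8 _] head=1 tail=4 count=3
After op 7 (peek()): arr=[21 7 5 8 _] head=1 tail=4 count=3
After op 8 (read()): arr=[21 7 5 8 _] head=2 tail=4 count=2
After op 9 (read()): arr=[21 7 5 8 _] head=3 tail=4 count=1
After op 10 (write(11)): arr=[21 7 5 8 11] head=3 tail=0 count=2
After op 11 (write(13)): arr=[13 7 5 8 11] head=3 tail=1 count=3
After op 12 (write(14)): arr=[13 14 5 8 11] head=3 tail=2 count=4
After op 13 (write(19)): arr=[13 14 19 8 11] head=3 tail=3 count=5
After op 14 (write(18)): arr=[13 14 19 18 11] head=4 tail=4 count=5

Answer: 14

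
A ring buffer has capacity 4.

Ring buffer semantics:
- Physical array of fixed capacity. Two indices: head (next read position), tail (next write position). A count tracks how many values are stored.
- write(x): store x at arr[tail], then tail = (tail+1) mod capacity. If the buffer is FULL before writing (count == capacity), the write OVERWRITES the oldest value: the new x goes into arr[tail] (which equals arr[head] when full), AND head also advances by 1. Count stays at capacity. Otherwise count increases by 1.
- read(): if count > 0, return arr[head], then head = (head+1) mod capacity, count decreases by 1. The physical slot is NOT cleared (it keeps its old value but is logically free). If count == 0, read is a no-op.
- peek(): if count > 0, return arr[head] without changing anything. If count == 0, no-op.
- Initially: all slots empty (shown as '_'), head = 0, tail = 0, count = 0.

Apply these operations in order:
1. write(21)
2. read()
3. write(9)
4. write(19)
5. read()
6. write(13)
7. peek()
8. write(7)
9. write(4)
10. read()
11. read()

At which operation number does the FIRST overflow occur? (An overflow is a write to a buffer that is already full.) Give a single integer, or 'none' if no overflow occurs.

After op 1 (write(21)): arr=[21 _ _ _] head=0 tail=1 count=1
After op 2 (read()): arr=[21 _ _ _] head=1 tail=1 count=0
After op 3 (write(9)): arr=[21 9 _ _] head=1 tail=2 count=1
After op 4 (write(19)): arr=[21 9 19 _] head=1 tail=3 count=2
After op 5 (read()): arr=[21 9 19 _] head=2 tail=3 count=1
After op 6 (write(13)): arr=[21 9 19 13] head=2 tail=0 count=2
After op 7 (peek()): arr=[21 9 19 13] head=2 tail=0 count=2
After op 8 (write(7)): arr=[7 9 19 13] head=2 tail=1 count=3
After op 9 (write(4)): arr=[7 4 19 13] head=2 tail=2 count=4
After op 10 (read()): arr=[7 4 19 13] head=3 tail=2 count=3
After op 11 (read()): arr=[7 4 19 13] head=0 tail=2 count=2

Answer: none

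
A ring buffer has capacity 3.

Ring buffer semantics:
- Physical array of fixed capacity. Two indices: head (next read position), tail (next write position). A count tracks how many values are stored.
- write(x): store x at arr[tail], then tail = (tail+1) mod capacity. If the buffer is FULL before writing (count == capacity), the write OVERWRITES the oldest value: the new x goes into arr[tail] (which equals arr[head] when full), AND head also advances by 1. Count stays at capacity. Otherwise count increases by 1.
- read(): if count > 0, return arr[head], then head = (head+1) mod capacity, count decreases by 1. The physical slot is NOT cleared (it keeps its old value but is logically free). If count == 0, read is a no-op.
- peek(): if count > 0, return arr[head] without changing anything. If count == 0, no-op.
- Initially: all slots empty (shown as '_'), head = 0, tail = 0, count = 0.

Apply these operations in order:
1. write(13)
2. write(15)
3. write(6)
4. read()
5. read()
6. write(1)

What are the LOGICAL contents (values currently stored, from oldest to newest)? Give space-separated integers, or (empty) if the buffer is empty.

After op 1 (write(13)): arr=[13 _ _] head=0 tail=1 count=1
After op 2 (write(15)): arr=[13 15 _] head=0 tail=2 count=2
After op 3 (write(6)): arr=[13 15 6] head=0 tail=0 count=3
After op 4 (read()): arr=[13 15 6] head=1 tail=0 count=2
After op 5 (read()): arr=[13 15 6] head=2 tail=0 count=1
After op 6 (write(1)): arr=[1 15 6] head=2 tail=1 count=2

Answer: 6 1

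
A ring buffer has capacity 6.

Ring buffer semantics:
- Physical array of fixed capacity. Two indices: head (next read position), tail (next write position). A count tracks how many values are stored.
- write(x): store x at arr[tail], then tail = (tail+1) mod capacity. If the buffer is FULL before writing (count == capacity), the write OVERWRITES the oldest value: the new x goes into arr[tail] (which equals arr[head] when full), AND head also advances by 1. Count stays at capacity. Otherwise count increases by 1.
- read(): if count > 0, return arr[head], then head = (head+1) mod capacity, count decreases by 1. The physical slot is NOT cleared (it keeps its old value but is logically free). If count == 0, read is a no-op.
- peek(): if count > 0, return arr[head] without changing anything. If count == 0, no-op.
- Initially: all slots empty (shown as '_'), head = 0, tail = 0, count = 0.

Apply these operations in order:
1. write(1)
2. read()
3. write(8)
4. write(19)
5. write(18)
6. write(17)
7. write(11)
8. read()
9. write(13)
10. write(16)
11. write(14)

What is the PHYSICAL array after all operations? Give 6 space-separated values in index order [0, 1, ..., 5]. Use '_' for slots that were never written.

Answer: 13 16 14 18 17 11

Derivation:
After op 1 (write(1)): arr=[1 _ _ _ _ _] head=0 tail=1 count=1
After op 2 (read()): arr=[1 _ _ _ _ _] head=1 tail=1 count=0
After op 3 (write(8)): arr=[1 8 _ _ _ _] head=1 tail=2 count=1
After op 4 (write(19)): arr=[1 8 19 _ _ _] head=1 tail=3 count=2
After op 5 (write(18)): arr=[1 8 19 18 _ _] head=1 tail=4 count=3
After op 6 (write(17)): arr=[1 8 19 18 17 _] head=1 tail=5 count=4
After op 7 (write(11)): arr=[1 8 19 18 17 11] head=1 tail=0 count=5
After op 8 (read()): arr=[1 8 19 18 17 11] head=2 tail=0 count=4
After op 9 (write(13)): arr=[13 8 19 18 17 11] head=2 tail=1 count=5
After op 10 (write(16)): arr=[13 16 19 18 17 11] head=2 tail=2 count=6
After op 11 (write(14)): arr=[13 16 14 18 17 11] head=3 tail=3 count=6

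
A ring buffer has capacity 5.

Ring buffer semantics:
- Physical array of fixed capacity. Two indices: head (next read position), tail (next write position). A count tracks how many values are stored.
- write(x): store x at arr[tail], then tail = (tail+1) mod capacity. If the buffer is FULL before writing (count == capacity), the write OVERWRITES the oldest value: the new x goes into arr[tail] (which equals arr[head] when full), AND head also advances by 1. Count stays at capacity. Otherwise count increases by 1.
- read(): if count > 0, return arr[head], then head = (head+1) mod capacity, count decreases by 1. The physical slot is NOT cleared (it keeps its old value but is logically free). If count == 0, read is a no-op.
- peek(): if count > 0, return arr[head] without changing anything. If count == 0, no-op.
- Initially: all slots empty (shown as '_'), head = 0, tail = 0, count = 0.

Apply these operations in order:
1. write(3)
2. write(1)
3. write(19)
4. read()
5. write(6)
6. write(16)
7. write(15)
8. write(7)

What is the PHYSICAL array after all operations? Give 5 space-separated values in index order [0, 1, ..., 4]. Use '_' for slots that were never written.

After op 1 (write(3)): arr=[3 _ _ _ _] head=0 tail=1 count=1
After op 2 (write(1)): arr=[3 1 _ _ _] head=0 tail=2 count=2
After op 3 (write(19)): arr=[3 1 19 _ _] head=0 tail=3 count=3
After op 4 (read()): arr=[3 1 19 _ _] head=1 tail=3 count=2
After op 5 (write(6)): arr=[3 1 19 6 _] head=1 tail=4 count=3
After op 6 (write(16)): arr=[3 1 19 6 16] head=1 tail=0 count=4
After op 7 (write(15)): arr=[15 1 19 6 16] head=1 tail=1 count=5
After op 8 (write(7)): arr=[15 7 19 6 16] head=2 tail=2 count=5

Answer: 15 7 19 6 16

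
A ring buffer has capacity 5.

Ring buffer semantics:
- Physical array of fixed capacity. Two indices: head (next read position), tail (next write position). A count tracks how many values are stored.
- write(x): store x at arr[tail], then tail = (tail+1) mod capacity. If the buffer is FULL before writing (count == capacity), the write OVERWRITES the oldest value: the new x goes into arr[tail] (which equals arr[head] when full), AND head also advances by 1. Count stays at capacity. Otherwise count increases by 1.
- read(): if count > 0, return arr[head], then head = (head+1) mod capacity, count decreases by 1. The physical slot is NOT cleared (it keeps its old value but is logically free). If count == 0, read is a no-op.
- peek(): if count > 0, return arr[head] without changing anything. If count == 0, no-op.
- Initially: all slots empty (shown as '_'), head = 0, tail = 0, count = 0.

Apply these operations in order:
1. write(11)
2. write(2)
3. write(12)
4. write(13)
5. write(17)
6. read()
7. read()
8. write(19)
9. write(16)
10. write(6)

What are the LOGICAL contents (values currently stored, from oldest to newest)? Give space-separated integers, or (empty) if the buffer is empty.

After op 1 (write(11)): arr=[11 _ _ _ _] head=0 tail=1 count=1
After op 2 (write(2)): arr=[11 2 _ _ _] head=0 tail=2 count=2
After op 3 (write(12)): arr=[11 2 12 _ _] head=0 tail=3 count=3
After op 4 (write(13)): arr=[11 2 12 13 _] head=0 tail=4 count=4
After op 5 (write(17)): arr=[11 2 12 13 17] head=0 tail=0 count=5
After op 6 (read()): arr=[11 2 12 13 17] head=1 tail=0 count=4
After op 7 (read()): arr=[11 2 12 13 17] head=2 tail=0 count=3
After op 8 (write(19)): arr=[19 2 12 13 17] head=2 tail=1 count=4
After op 9 (write(16)): arr=[19 16 12 13 17] head=2 tail=2 count=5
After op 10 (write(6)): arr=[19 16 6 13 17] head=3 tail=3 count=5

Answer: 13 17 19 16 6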